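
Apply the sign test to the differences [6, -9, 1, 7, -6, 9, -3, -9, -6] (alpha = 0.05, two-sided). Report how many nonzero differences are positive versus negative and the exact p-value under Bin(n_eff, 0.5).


Step 1: Discard zero differences. Original n = 9; n_eff = number of nonzero differences = 9.
Nonzero differences (with sign): +6, -9, +1, +7, -6, +9, -3, -9, -6
Step 2: Count signs: positive = 4, negative = 5.
Step 3: Under H0: P(positive) = 0.5, so the number of positives S ~ Bin(9, 0.5).
Step 4: Two-sided exact p-value = sum of Bin(9,0.5) probabilities at or below the observed probability = 1.000000.
Step 5: alpha = 0.05. fail to reject H0.

n_eff = 9, pos = 4, neg = 5, p = 1.000000, fail to reject H0.


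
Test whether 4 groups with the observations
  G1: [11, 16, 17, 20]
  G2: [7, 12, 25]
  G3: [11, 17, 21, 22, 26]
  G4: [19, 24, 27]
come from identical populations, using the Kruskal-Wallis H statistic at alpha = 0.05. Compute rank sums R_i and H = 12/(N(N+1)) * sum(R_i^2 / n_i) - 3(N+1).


Step 1: Combine all N = 15 observations and assign midranks.
sorted (value, group, rank): (7,G2,1), (11,G1,2.5), (11,G3,2.5), (12,G2,4), (16,G1,5), (17,G1,6.5), (17,G3,6.5), (19,G4,8), (20,G1,9), (21,G3,10), (22,G3,11), (24,G4,12), (25,G2,13), (26,G3,14), (27,G4,15)
Step 2: Sum ranks within each group.
R_1 = 23 (n_1 = 4)
R_2 = 18 (n_2 = 3)
R_3 = 44 (n_3 = 5)
R_4 = 35 (n_4 = 3)
Step 3: H = 12/(N(N+1)) * sum(R_i^2/n_i) - 3(N+1)
     = 12/(15*16) * (23^2/4 + 18^2/3 + 44^2/5 + 35^2/3) - 3*16
     = 0.050000 * 1035.78 - 48
     = 3.789167.
Step 4: Ties present; correction factor C = 1 - 12/(15^3 - 15) = 0.996429. Corrected H = 3.789167 / 0.996429 = 3.802748.
Step 5: Under H0, H ~ chi^2(3); p-value = 0.283567.
Step 6: alpha = 0.05. fail to reject H0.

H = 3.8027, df = 3, p = 0.283567, fail to reject H0.


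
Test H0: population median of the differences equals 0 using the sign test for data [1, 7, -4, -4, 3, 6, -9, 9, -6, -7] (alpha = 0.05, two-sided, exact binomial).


Step 1: Discard zero differences. Original n = 10; n_eff = number of nonzero differences = 10.
Nonzero differences (with sign): +1, +7, -4, -4, +3, +6, -9, +9, -6, -7
Step 2: Count signs: positive = 5, negative = 5.
Step 3: Under H0: P(positive) = 0.5, so the number of positives S ~ Bin(10, 0.5).
Step 4: Two-sided exact p-value = sum of Bin(10,0.5) probabilities at or below the observed probability = 1.000000.
Step 5: alpha = 0.05. fail to reject H0.

n_eff = 10, pos = 5, neg = 5, p = 1.000000, fail to reject H0.


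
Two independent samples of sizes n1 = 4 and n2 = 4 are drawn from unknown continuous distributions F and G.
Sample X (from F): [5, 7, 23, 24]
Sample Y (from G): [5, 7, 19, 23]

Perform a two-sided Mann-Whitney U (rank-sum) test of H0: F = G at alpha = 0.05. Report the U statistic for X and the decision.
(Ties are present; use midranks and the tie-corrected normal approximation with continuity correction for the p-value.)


Step 1: Combine and sort all 8 observations; assign midranks.
sorted (value, group): (5,X), (5,Y), (7,X), (7,Y), (19,Y), (23,X), (23,Y), (24,X)
ranks: 5->1.5, 5->1.5, 7->3.5, 7->3.5, 19->5, 23->6.5, 23->6.5, 24->8
Step 2: Rank sum for X: R1 = 1.5 + 3.5 + 6.5 + 8 = 19.5.
Step 3: U_X = R1 - n1(n1+1)/2 = 19.5 - 4*5/2 = 19.5 - 10 = 9.5.
       U_Y = n1*n2 - U_X = 16 - 9.5 = 6.5.
Step 4: Ties are present, so use the tie-corrected normal approximation (with continuity correction) for the p-value.
Step 5: p-value = 0.768779; compare to alpha = 0.05. fail to reject H0.

U_X = 9.5, p = 0.768779, fail to reject H0 at alpha = 0.05.


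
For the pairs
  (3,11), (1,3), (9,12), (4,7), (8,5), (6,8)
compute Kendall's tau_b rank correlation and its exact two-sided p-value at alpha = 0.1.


Step 1: Enumerate the 15 unordered pairs (i,j) with i<j and classify each by sign(x_j-x_i) * sign(y_j-y_i).
  (1,2):dx=-2,dy=-8->C; (1,3):dx=+6,dy=+1->C; (1,4):dx=+1,dy=-4->D; (1,5):dx=+5,dy=-6->D
  (1,6):dx=+3,dy=-3->D; (2,3):dx=+8,dy=+9->C; (2,4):dx=+3,dy=+4->C; (2,5):dx=+7,dy=+2->C
  (2,6):dx=+5,dy=+5->C; (3,4):dx=-5,dy=-5->C; (3,5):dx=-1,dy=-7->C; (3,6):dx=-3,dy=-4->C
  (4,5):dx=+4,dy=-2->D; (4,6):dx=+2,dy=+1->C; (5,6):dx=-2,dy=+3->D
Step 2: C = 10, D = 5, total pairs = 15.
Step 3: tau = (C - D)/(n(n-1)/2) = (10 - 5)/15 = 0.333333.
Step 4: Exact two-sided p-value (enumerate n! = 720 permutations of y under H0): p = 0.469444.
Step 5: alpha = 0.1. fail to reject H0.

tau_b = 0.3333 (C=10, D=5), p = 0.469444, fail to reject H0.


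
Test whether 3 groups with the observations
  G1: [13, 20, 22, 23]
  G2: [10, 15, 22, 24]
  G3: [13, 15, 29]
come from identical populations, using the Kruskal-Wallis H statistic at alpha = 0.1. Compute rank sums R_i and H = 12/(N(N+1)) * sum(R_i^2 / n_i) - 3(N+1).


Step 1: Combine all N = 11 observations and assign midranks.
sorted (value, group, rank): (10,G2,1), (13,G1,2.5), (13,G3,2.5), (15,G2,4.5), (15,G3,4.5), (20,G1,6), (22,G1,7.5), (22,G2,7.5), (23,G1,9), (24,G2,10), (29,G3,11)
Step 2: Sum ranks within each group.
R_1 = 25 (n_1 = 4)
R_2 = 23 (n_2 = 4)
R_3 = 18 (n_3 = 3)
Step 3: H = 12/(N(N+1)) * sum(R_i^2/n_i) - 3(N+1)
     = 12/(11*12) * (25^2/4 + 23^2/4 + 18^2/3) - 3*12
     = 0.090909 * 396.5 - 36
     = 0.045455.
Step 4: Ties present; correction factor C = 1 - 18/(11^3 - 11) = 0.986364. Corrected H = 0.045455 / 0.986364 = 0.046083.
Step 5: Under H0, H ~ chi^2(2); p-value = 0.977222.
Step 6: alpha = 0.1. fail to reject H0.

H = 0.0461, df = 2, p = 0.977222, fail to reject H0.


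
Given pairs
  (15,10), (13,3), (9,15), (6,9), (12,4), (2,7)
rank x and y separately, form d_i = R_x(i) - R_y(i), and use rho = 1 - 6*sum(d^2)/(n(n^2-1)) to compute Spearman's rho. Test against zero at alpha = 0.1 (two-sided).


Step 1: Rank x and y separately (midranks; no ties here).
rank(x): 15->6, 13->5, 9->3, 6->2, 12->4, 2->1
rank(y): 10->5, 3->1, 15->6, 9->4, 4->2, 7->3
Step 2: d_i = R_x(i) - R_y(i); compute d_i^2.
  (6-5)^2=1, (5-1)^2=16, (3-6)^2=9, (2-4)^2=4, (4-2)^2=4, (1-3)^2=4
sum(d^2) = 38.
Step 3: rho = 1 - 6*38 / (6*(6^2 - 1)) = 1 - 228/210 = -0.085714.
Step 4: Under H0, t = rho * sqrt((n-2)/(1-rho^2)) = -0.1721 ~ t(4).
Step 5: Two-sided p-value from the t-distribution with 4 df = 0.871743.
Step 6: alpha = 0.1. fail to reject H0.

rho = -0.0857, p = 0.871743, fail to reject H0 at alpha = 0.1.


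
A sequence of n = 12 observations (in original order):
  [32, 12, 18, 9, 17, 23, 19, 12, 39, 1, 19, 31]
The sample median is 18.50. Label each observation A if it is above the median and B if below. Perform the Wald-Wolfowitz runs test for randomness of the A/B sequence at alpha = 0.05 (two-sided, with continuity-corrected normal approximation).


Step 1: Compute median = 18.50; label A = above, B = below.
Labels in order: ABBBBAABABAA  (n_A = 6, n_B = 6)
Step 2: Count runs R = 7.
Step 3: Under H0 (random ordering), E[R] = 2*n_A*n_B/(n_A+n_B) + 1 = 2*6*6/12 + 1 = 7.0000.
        Var[R] = 2*n_A*n_B*(2*n_A*n_B - n_A - n_B) / ((n_A+n_B)^2 * (n_A+n_B-1)) = 4320/1584 = 2.7273.
        SD[R] = 1.6514.
Step 4: R = E[R], so z = 0 with no continuity correction.
Step 5: Two-sided p-value via normal approximation = 2*(1 - Phi(|z|)) = 1.000000.
Step 6: alpha = 0.05. fail to reject H0.

R = 7, z = 0.0000, p = 1.000000, fail to reject H0.


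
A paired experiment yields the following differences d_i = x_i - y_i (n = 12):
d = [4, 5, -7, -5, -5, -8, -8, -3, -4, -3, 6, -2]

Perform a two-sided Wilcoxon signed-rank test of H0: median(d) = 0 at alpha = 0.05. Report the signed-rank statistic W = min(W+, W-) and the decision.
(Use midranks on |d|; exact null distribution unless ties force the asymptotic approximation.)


Step 1: Drop any zero differences (none here) and take |d_i|.
|d| = [4, 5, 7, 5, 5, 8, 8, 3, 4, 3, 6, 2]
Step 2: Midrank |d_i| (ties get averaged ranks).
ranks: |4|->4.5, |5|->7, |7|->10, |5|->7, |5|->7, |8|->11.5, |8|->11.5, |3|->2.5, |4|->4.5, |3|->2.5, |6|->9, |2|->1
Step 3: Attach original signs; sum ranks with positive sign and with negative sign.
W+ = 4.5 + 7 + 9 = 20.5
W- = 10 + 7 + 7 + 11.5 + 11.5 + 2.5 + 4.5 + 2.5 + 1 = 57.5
(Check: W+ + W- = 78 should equal n(n+1)/2 = 78.)
Step 4: Test statistic W = min(W+, W-) = 20.5.
Step 5: Ties in |d|, so use the tie-corrected normal approximation.
        E[W] = n(n+1)/4 = 12*13/4 = 39.
        Tie groups: |d|=3 (t=2), |d|=4 (t=2), |d|=5 (t=3), |d|=8 (t=2); sum(t^3 - t) = 42.
        Var[W] = n(n+1)(2n+1)/24 - sum(t^3-t)/48 = 3900/24 - 42/48 = 161.625.
        z = (W - E[W]) / sqrt(Var[W]) = (20.5 - 39) / 12.7132 = -1.4552.
        Two-sided p = 2*Phi(z) = 0.145619.
Step 6: alpha = 0.05. fail to reject H0.

W+ = 20.5, W- = 57.5, W = min = 20.5, p = 0.145619, fail to reject H0.


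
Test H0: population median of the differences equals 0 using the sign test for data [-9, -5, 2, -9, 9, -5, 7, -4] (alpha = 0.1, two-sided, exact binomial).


Step 1: Discard zero differences. Original n = 8; n_eff = number of nonzero differences = 8.
Nonzero differences (with sign): -9, -5, +2, -9, +9, -5, +7, -4
Step 2: Count signs: positive = 3, negative = 5.
Step 3: Under H0: P(positive) = 0.5, so the number of positives S ~ Bin(8, 0.5).
Step 4: Two-sided exact p-value = sum of Bin(8,0.5) probabilities at or below the observed probability = 0.726562.
Step 5: alpha = 0.1. fail to reject H0.

n_eff = 8, pos = 3, neg = 5, p = 0.726562, fail to reject H0.


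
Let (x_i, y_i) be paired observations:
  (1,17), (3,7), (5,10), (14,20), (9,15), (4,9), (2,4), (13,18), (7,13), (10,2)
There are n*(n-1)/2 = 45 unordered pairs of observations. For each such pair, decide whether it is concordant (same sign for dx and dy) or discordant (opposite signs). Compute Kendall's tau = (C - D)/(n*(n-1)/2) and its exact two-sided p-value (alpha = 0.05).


Step 1: Enumerate the 45 unordered pairs (i,j) with i<j and classify each by sign(x_j-x_i) * sign(y_j-y_i).
  (1,2):dx=+2,dy=-10->D; (1,3):dx=+4,dy=-7->D; (1,4):dx=+13,dy=+3->C; (1,5):dx=+8,dy=-2->D
  (1,6):dx=+3,dy=-8->D; (1,7):dx=+1,dy=-13->D; (1,8):dx=+12,dy=+1->C; (1,9):dx=+6,dy=-4->D
  (1,10):dx=+9,dy=-15->D; (2,3):dx=+2,dy=+3->C; (2,4):dx=+11,dy=+13->C; (2,5):dx=+6,dy=+8->C
  (2,6):dx=+1,dy=+2->C; (2,7):dx=-1,dy=-3->C; (2,8):dx=+10,dy=+11->C; (2,9):dx=+4,dy=+6->C
  (2,10):dx=+7,dy=-5->D; (3,4):dx=+9,dy=+10->C; (3,5):dx=+4,dy=+5->C; (3,6):dx=-1,dy=-1->C
  (3,7):dx=-3,dy=-6->C; (3,8):dx=+8,dy=+8->C; (3,9):dx=+2,dy=+3->C; (3,10):dx=+5,dy=-8->D
  (4,5):dx=-5,dy=-5->C; (4,6):dx=-10,dy=-11->C; (4,7):dx=-12,dy=-16->C; (4,8):dx=-1,dy=-2->C
  (4,9):dx=-7,dy=-7->C; (4,10):dx=-4,dy=-18->C; (5,6):dx=-5,dy=-6->C; (5,7):dx=-7,dy=-11->C
  (5,8):dx=+4,dy=+3->C; (5,9):dx=-2,dy=-2->C; (5,10):dx=+1,dy=-13->D; (6,7):dx=-2,dy=-5->C
  (6,8):dx=+9,dy=+9->C; (6,9):dx=+3,dy=+4->C; (6,10):dx=+6,dy=-7->D; (7,8):dx=+11,dy=+14->C
  (7,9):dx=+5,dy=+9->C; (7,10):dx=+8,dy=-2->D; (8,9):dx=-6,dy=-5->C; (8,10):dx=-3,dy=-16->C
  (9,10):dx=+3,dy=-11->D
Step 2: C = 32, D = 13, total pairs = 45.
Step 3: tau = (C - D)/(n(n-1)/2) = (32 - 13)/45 = 0.422222.
Step 4: Exact two-sided p-value (enumerate n! = 3628800 permutations of y under H0): p = 0.108313.
Step 5: alpha = 0.05. fail to reject H0.

tau_b = 0.4222 (C=32, D=13), p = 0.108313, fail to reject H0.


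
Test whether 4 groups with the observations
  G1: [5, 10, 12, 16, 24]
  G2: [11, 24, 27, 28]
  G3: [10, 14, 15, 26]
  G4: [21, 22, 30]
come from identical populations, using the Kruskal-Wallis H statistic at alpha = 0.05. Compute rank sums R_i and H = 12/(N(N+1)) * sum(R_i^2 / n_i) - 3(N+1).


Step 1: Combine all N = 16 observations and assign midranks.
sorted (value, group, rank): (5,G1,1), (10,G1,2.5), (10,G3,2.5), (11,G2,4), (12,G1,5), (14,G3,6), (15,G3,7), (16,G1,8), (21,G4,9), (22,G4,10), (24,G1,11.5), (24,G2,11.5), (26,G3,13), (27,G2,14), (28,G2,15), (30,G4,16)
Step 2: Sum ranks within each group.
R_1 = 28 (n_1 = 5)
R_2 = 44.5 (n_2 = 4)
R_3 = 28.5 (n_3 = 4)
R_4 = 35 (n_4 = 3)
Step 3: H = 12/(N(N+1)) * sum(R_i^2/n_i) - 3(N+1)
     = 12/(16*17) * (28^2/5 + 44.5^2/4 + 28.5^2/4 + 35^2/3) - 3*17
     = 0.044118 * 1263.26 - 51
     = 4.731985.
Step 4: Ties present; correction factor C = 1 - 12/(16^3 - 16) = 0.997059. Corrected H = 4.731985 / 0.997059 = 4.745944.
Step 5: Under H0, H ~ chi^2(3); p-value = 0.191374.
Step 6: alpha = 0.05. fail to reject H0.

H = 4.7459, df = 3, p = 0.191374, fail to reject H0.


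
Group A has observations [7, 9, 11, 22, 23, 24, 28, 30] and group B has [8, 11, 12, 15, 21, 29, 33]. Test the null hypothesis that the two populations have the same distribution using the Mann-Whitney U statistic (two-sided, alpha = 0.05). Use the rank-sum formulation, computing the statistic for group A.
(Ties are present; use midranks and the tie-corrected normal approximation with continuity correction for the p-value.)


Step 1: Combine and sort all 15 observations; assign midranks.
sorted (value, group): (7,X), (8,Y), (9,X), (11,X), (11,Y), (12,Y), (15,Y), (21,Y), (22,X), (23,X), (24,X), (28,X), (29,Y), (30,X), (33,Y)
ranks: 7->1, 8->2, 9->3, 11->4.5, 11->4.5, 12->6, 15->7, 21->8, 22->9, 23->10, 24->11, 28->12, 29->13, 30->14, 33->15
Step 2: Rank sum for X: R1 = 1 + 3 + 4.5 + 9 + 10 + 11 + 12 + 14 = 64.5.
Step 3: U_X = R1 - n1(n1+1)/2 = 64.5 - 8*9/2 = 64.5 - 36 = 28.5.
       U_Y = n1*n2 - U_X = 56 - 28.5 = 27.5.
Step 4: Ties are present, so use the tie-corrected normal approximation (with continuity correction) for the p-value.
Step 5: p-value = 1.000000; compare to alpha = 0.05. fail to reject H0.

U_X = 28.5, p = 1.000000, fail to reject H0 at alpha = 0.05.


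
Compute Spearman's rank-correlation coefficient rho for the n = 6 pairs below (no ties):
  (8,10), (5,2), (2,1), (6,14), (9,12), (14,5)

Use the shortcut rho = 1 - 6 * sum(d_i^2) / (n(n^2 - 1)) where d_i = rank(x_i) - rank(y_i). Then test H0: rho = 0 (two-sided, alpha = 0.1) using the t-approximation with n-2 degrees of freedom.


Step 1: Rank x and y separately (midranks; no ties here).
rank(x): 8->4, 5->2, 2->1, 6->3, 9->5, 14->6
rank(y): 10->4, 2->2, 1->1, 14->6, 12->5, 5->3
Step 2: d_i = R_x(i) - R_y(i); compute d_i^2.
  (4-4)^2=0, (2-2)^2=0, (1-1)^2=0, (3-6)^2=9, (5-5)^2=0, (6-3)^2=9
sum(d^2) = 18.
Step 3: rho = 1 - 6*18 / (6*(6^2 - 1)) = 1 - 108/210 = 0.485714.
Step 4: Under H0, t = rho * sqrt((n-2)/(1-rho^2)) = 1.1113 ~ t(4).
Step 5: Two-sided p-value from the t-distribution with 4 df = 0.328723.
Step 6: alpha = 0.1. fail to reject H0.

rho = 0.4857, p = 0.328723, fail to reject H0 at alpha = 0.1.


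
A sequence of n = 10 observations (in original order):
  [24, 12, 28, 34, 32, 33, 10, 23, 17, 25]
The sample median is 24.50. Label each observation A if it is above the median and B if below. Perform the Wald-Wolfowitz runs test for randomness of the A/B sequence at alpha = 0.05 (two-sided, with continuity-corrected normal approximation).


Step 1: Compute median = 24.50; label A = above, B = below.
Labels in order: BBAAAABBBA  (n_A = 5, n_B = 5)
Step 2: Count runs R = 4.
Step 3: Under H0 (random ordering), E[R] = 2*n_A*n_B/(n_A+n_B) + 1 = 2*5*5/10 + 1 = 6.0000.
        Var[R] = 2*n_A*n_B*(2*n_A*n_B - n_A - n_B) / ((n_A+n_B)^2 * (n_A+n_B-1)) = 2000/900 = 2.2222.
        SD[R] = 1.4907.
Step 4: Continuity-corrected z = (R + 0.5 - E[R]) / SD[R] = (4 + 0.5 - 6.0000) / 1.4907 = -1.0062.
Step 5: Two-sided p-value via normal approximation = 2*(1 - Phi(|z|)) = 0.314305.
Step 6: alpha = 0.05. fail to reject H0.

R = 4, z = -1.0062, p = 0.314305, fail to reject H0.


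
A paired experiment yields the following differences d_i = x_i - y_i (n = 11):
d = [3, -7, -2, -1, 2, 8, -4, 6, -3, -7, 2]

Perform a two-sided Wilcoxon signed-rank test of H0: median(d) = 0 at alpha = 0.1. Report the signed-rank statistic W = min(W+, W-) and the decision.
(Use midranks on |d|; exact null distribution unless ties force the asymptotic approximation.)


Step 1: Drop any zero differences (none here) and take |d_i|.
|d| = [3, 7, 2, 1, 2, 8, 4, 6, 3, 7, 2]
Step 2: Midrank |d_i| (ties get averaged ranks).
ranks: |3|->5.5, |7|->9.5, |2|->3, |1|->1, |2|->3, |8|->11, |4|->7, |6|->8, |3|->5.5, |7|->9.5, |2|->3
Step 3: Attach original signs; sum ranks with positive sign and with negative sign.
W+ = 5.5 + 3 + 11 + 8 + 3 = 30.5
W- = 9.5 + 3 + 1 + 7 + 5.5 + 9.5 = 35.5
(Check: W+ + W- = 66 should equal n(n+1)/2 = 66.)
Step 4: Test statistic W = min(W+, W-) = 30.5.
Step 5: Ties in |d|, so use the tie-corrected normal approximation.
        E[W] = n(n+1)/4 = 11*12/4 = 33.
        Tie groups: |d|=2 (t=3), |d|=3 (t=2), |d|=7 (t=2); sum(t^3 - t) = 36.
        Var[W] = n(n+1)(2n+1)/24 - sum(t^3-t)/48 = 3036/24 - 36/48 = 125.75.
        z = (W - E[W]) / sqrt(Var[W]) = (30.5 - 33) / 11.2138 = -0.2229.
        Two-sided p = 2*Phi(z) = 0.823583.
Step 6: alpha = 0.1. fail to reject H0.

W+ = 30.5, W- = 35.5, W = min = 30.5, p = 0.823583, fail to reject H0.


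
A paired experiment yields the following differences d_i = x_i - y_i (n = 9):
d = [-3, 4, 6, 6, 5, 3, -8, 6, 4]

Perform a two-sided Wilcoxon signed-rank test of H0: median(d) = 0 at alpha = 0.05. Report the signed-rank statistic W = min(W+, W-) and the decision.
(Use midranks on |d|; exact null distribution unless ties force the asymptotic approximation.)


Step 1: Drop any zero differences (none here) and take |d_i|.
|d| = [3, 4, 6, 6, 5, 3, 8, 6, 4]
Step 2: Midrank |d_i| (ties get averaged ranks).
ranks: |3|->1.5, |4|->3.5, |6|->7, |6|->7, |5|->5, |3|->1.5, |8|->9, |6|->7, |4|->3.5
Step 3: Attach original signs; sum ranks with positive sign and with negative sign.
W+ = 3.5 + 7 + 7 + 5 + 1.5 + 7 + 3.5 = 34.5
W- = 1.5 + 9 = 10.5
(Check: W+ + W- = 45 should equal n(n+1)/2 = 45.)
Step 4: Test statistic W = min(W+, W-) = 10.5.
Step 5: Ties in |d|, so use the tie-corrected normal approximation.
        E[W] = n(n+1)/4 = 9*10/4 = 22.5.
        Tie groups: |d|=3 (t=2), |d|=4 (t=2), |d|=6 (t=3); sum(t^3 - t) = 36.
        Var[W] = n(n+1)(2n+1)/24 - sum(t^3-t)/48 = 1710/24 - 36/48 = 70.5.
        z = (W - E[W]) / sqrt(Var[W]) = (10.5 - 22.5) / 8.3964 = -1.4292.
        Two-sided p = 2*Phi(z) = 0.152953.
Step 6: alpha = 0.05. fail to reject H0.

W+ = 34.5, W- = 10.5, W = min = 10.5, p = 0.152953, fail to reject H0.


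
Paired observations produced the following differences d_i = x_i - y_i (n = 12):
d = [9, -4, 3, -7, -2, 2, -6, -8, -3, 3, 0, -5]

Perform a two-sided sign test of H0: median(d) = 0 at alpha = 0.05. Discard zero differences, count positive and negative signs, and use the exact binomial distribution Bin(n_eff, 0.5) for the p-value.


Step 1: Discard zero differences. Original n = 12; n_eff = number of nonzero differences = 11.
Nonzero differences (with sign): +9, -4, +3, -7, -2, +2, -6, -8, -3, +3, -5
Step 2: Count signs: positive = 4, negative = 7.
Step 3: Under H0: P(positive) = 0.5, so the number of positives S ~ Bin(11, 0.5).
Step 4: Two-sided exact p-value = sum of Bin(11,0.5) probabilities at or below the observed probability = 0.548828.
Step 5: alpha = 0.05. fail to reject H0.

n_eff = 11, pos = 4, neg = 7, p = 0.548828, fail to reject H0.


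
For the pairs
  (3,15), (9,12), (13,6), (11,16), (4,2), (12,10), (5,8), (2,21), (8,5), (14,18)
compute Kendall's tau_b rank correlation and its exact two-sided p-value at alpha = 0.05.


Step 1: Enumerate the 45 unordered pairs (i,j) with i<j and classify each by sign(x_j-x_i) * sign(y_j-y_i).
  (1,2):dx=+6,dy=-3->D; (1,3):dx=+10,dy=-9->D; (1,4):dx=+8,dy=+1->C; (1,5):dx=+1,dy=-13->D
  (1,6):dx=+9,dy=-5->D; (1,7):dx=+2,dy=-7->D; (1,8):dx=-1,dy=+6->D; (1,9):dx=+5,dy=-10->D
  (1,10):dx=+11,dy=+3->C; (2,3):dx=+4,dy=-6->D; (2,4):dx=+2,dy=+4->C; (2,5):dx=-5,dy=-10->C
  (2,6):dx=+3,dy=-2->D; (2,7):dx=-4,dy=-4->C; (2,8):dx=-7,dy=+9->D; (2,9):dx=-1,dy=-7->C
  (2,10):dx=+5,dy=+6->C; (3,4):dx=-2,dy=+10->D; (3,5):dx=-9,dy=-4->C; (3,6):dx=-1,dy=+4->D
  (3,7):dx=-8,dy=+2->D; (3,8):dx=-11,dy=+15->D; (3,9):dx=-5,dy=-1->C; (3,10):dx=+1,dy=+12->C
  (4,5):dx=-7,dy=-14->C; (4,6):dx=+1,dy=-6->D; (4,7):dx=-6,dy=-8->C; (4,8):dx=-9,dy=+5->D
  (4,9):dx=-3,dy=-11->C; (4,10):dx=+3,dy=+2->C; (5,6):dx=+8,dy=+8->C; (5,7):dx=+1,dy=+6->C
  (5,8):dx=-2,dy=+19->D; (5,9):dx=+4,dy=+3->C; (5,10):dx=+10,dy=+16->C; (6,7):dx=-7,dy=-2->C
  (6,8):dx=-10,dy=+11->D; (6,9):dx=-4,dy=-5->C; (6,10):dx=+2,dy=+8->C; (7,8):dx=-3,dy=+13->D
  (7,9):dx=+3,dy=-3->D; (7,10):dx=+9,dy=+10->C; (8,9):dx=+6,dy=-16->D; (8,10):dx=+12,dy=-3->D
  (9,10):dx=+6,dy=+13->C
Step 2: C = 23, D = 22, total pairs = 45.
Step 3: tau = (C - D)/(n(n-1)/2) = (23 - 22)/45 = 0.022222.
Step 4: Exact two-sided p-value (enumerate n! = 3628800 permutations of y under H0): p = 1.000000.
Step 5: alpha = 0.05. fail to reject H0.

tau_b = 0.0222 (C=23, D=22), p = 1.000000, fail to reject H0.


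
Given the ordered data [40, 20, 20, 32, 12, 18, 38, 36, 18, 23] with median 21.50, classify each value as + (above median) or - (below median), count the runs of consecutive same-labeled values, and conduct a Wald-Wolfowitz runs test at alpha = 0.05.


Step 1: Compute median = 21.50; label A = above, B = below.
Labels in order: ABBABBAABA  (n_A = 5, n_B = 5)
Step 2: Count runs R = 7.
Step 3: Under H0 (random ordering), E[R] = 2*n_A*n_B/(n_A+n_B) + 1 = 2*5*5/10 + 1 = 6.0000.
        Var[R] = 2*n_A*n_B*(2*n_A*n_B - n_A - n_B) / ((n_A+n_B)^2 * (n_A+n_B-1)) = 2000/900 = 2.2222.
        SD[R] = 1.4907.
Step 4: Continuity-corrected z = (R - 0.5 - E[R]) / SD[R] = (7 - 0.5 - 6.0000) / 1.4907 = 0.3354.
Step 5: Two-sided p-value via normal approximation = 2*(1 - Phi(|z|)) = 0.737316.
Step 6: alpha = 0.05. fail to reject H0.

R = 7, z = 0.3354, p = 0.737316, fail to reject H0.


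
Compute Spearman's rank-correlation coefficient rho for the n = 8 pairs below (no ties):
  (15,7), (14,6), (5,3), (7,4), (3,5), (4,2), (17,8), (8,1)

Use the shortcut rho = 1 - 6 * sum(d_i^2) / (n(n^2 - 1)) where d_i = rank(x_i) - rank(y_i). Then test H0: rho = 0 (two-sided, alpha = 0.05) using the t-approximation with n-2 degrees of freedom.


Step 1: Rank x and y separately (midranks; no ties here).
rank(x): 15->7, 14->6, 5->3, 7->4, 3->1, 4->2, 17->8, 8->5
rank(y): 7->7, 6->6, 3->3, 4->4, 5->5, 2->2, 8->8, 1->1
Step 2: d_i = R_x(i) - R_y(i); compute d_i^2.
  (7-7)^2=0, (6-6)^2=0, (3-3)^2=0, (4-4)^2=0, (1-5)^2=16, (2-2)^2=0, (8-8)^2=0, (5-1)^2=16
sum(d^2) = 32.
Step 3: rho = 1 - 6*32 / (8*(8^2 - 1)) = 1 - 192/504 = 0.619048.
Step 4: Under H0, t = rho * sqrt((n-2)/(1-rho^2)) = 1.9308 ~ t(6).
Step 5: Two-sided p-value from the t-distribution with 6 df = 0.101733.
Step 6: alpha = 0.05. fail to reject H0.

rho = 0.6190, p = 0.101733, fail to reject H0 at alpha = 0.05.


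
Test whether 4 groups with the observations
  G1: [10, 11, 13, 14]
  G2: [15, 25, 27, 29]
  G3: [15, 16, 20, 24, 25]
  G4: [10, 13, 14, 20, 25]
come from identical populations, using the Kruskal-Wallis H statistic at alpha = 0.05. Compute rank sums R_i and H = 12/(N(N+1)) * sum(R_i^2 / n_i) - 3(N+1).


Step 1: Combine all N = 18 observations and assign midranks.
sorted (value, group, rank): (10,G1,1.5), (10,G4,1.5), (11,G1,3), (13,G1,4.5), (13,G4,4.5), (14,G1,6.5), (14,G4,6.5), (15,G2,8.5), (15,G3,8.5), (16,G3,10), (20,G3,11.5), (20,G4,11.5), (24,G3,13), (25,G2,15), (25,G3,15), (25,G4,15), (27,G2,17), (29,G2,18)
Step 2: Sum ranks within each group.
R_1 = 15.5 (n_1 = 4)
R_2 = 58.5 (n_2 = 4)
R_3 = 58 (n_3 = 5)
R_4 = 39 (n_4 = 5)
Step 3: H = 12/(N(N+1)) * sum(R_i^2/n_i) - 3(N+1)
     = 12/(18*19) * (15.5^2/4 + 58.5^2/4 + 58^2/5 + 39^2/5) - 3*19
     = 0.035088 * 1892.62 - 57
     = 9.407895.
Step 4: Ties present; correction factor C = 1 - 54/(18^3 - 18) = 0.990712. Corrected H = 9.407895 / 0.990712 = 9.496094.
Step 5: Under H0, H ~ chi^2(3); p-value = 0.023373.
Step 6: alpha = 0.05. reject H0.

H = 9.4961, df = 3, p = 0.023373, reject H0.


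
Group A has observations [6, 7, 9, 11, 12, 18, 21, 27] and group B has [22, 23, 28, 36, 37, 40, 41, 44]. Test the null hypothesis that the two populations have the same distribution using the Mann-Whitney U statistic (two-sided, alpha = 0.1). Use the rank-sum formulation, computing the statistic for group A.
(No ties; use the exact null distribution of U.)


Step 1: Combine and sort all 16 observations; assign midranks.
sorted (value, group): (6,X), (7,X), (9,X), (11,X), (12,X), (18,X), (21,X), (22,Y), (23,Y), (27,X), (28,Y), (36,Y), (37,Y), (40,Y), (41,Y), (44,Y)
ranks: 6->1, 7->2, 9->3, 11->4, 12->5, 18->6, 21->7, 22->8, 23->9, 27->10, 28->11, 36->12, 37->13, 40->14, 41->15, 44->16
Step 2: Rank sum for X: R1 = 1 + 2 + 3 + 4 + 5 + 6 + 7 + 10 = 38.
Step 3: U_X = R1 - n1(n1+1)/2 = 38 - 8*9/2 = 38 - 36 = 2.
       U_Y = n1*n2 - U_X = 64 - 2 = 62.
Step 4: No ties, so the exact null distribution of U (based on enumerating the C(16,8) = 12870 equally likely rank assignments) gives the two-sided p-value.
Step 5: p-value = 0.000622; compare to alpha = 0.1. reject H0.

U_X = 2, p = 0.000622, reject H0 at alpha = 0.1.


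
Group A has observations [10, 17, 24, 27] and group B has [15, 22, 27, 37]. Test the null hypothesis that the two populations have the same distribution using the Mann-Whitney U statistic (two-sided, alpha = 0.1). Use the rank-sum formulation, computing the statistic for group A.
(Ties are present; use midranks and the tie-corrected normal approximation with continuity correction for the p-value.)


Step 1: Combine and sort all 8 observations; assign midranks.
sorted (value, group): (10,X), (15,Y), (17,X), (22,Y), (24,X), (27,X), (27,Y), (37,Y)
ranks: 10->1, 15->2, 17->3, 22->4, 24->5, 27->6.5, 27->6.5, 37->8
Step 2: Rank sum for X: R1 = 1 + 3 + 5 + 6.5 = 15.5.
Step 3: U_X = R1 - n1(n1+1)/2 = 15.5 - 4*5/2 = 15.5 - 10 = 5.5.
       U_Y = n1*n2 - U_X = 16 - 5.5 = 10.5.
Step 4: Ties are present, so use the tie-corrected normal approximation (with continuity correction) for the p-value.
Step 5: p-value = 0.561363; compare to alpha = 0.1. fail to reject H0.

U_X = 5.5, p = 0.561363, fail to reject H0 at alpha = 0.1.


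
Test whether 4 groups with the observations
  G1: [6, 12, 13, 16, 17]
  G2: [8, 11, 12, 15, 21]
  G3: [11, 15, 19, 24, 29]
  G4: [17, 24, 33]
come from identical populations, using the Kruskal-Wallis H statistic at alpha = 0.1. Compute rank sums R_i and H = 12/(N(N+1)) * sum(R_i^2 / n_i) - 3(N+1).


Step 1: Combine all N = 18 observations and assign midranks.
sorted (value, group, rank): (6,G1,1), (8,G2,2), (11,G2,3.5), (11,G3,3.5), (12,G1,5.5), (12,G2,5.5), (13,G1,7), (15,G2,8.5), (15,G3,8.5), (16,G1,10), (17,G1,11.5), (17,G4,11.5), (19,G3,13), (21,G2,14), (24,G3,15.5), (24,G4,15.5), (29,G3,17), (33,G4,18)
Step 2: Sum ranks within each group.
R_1 = 35 (n_1 = 5)
R_2 = 33.5 (n_2 = 5)
R_3 = 57.5 (n_3 = 5)
R_4 = 45 (n_4 = 3)
Step 3: H = 12/(N(N+1)) * sum(R_i^2/n_i) - 3(N+1)
     = 12/(18*19) * (35^2/5 + 33.5^2/5 + 57.5^2/5 + 45^2/3) - 3*19
     = 0.035088 * 1805.7 - 57
     = 6.357895.
Step 4: Ties present; correction factor C = 1 - 30/(18^3 - 18) = 0.994840. Corrected H = 6.357895 / 0.994840 = 6.390871.
Step 5: Under H0, H ~ chi^2(3); p-value = 0.094067.
Step 6: alpha = 0.1. reject H0.

H = 6.3909, df = 3, p = 0.094067, reject H0.


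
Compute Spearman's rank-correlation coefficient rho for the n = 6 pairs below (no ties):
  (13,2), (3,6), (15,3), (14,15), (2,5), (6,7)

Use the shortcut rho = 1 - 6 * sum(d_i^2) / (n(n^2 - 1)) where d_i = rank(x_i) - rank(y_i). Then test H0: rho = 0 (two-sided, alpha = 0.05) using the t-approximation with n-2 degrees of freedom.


Step 1: Rank x and y separately (midranks; no ties here).
rank(x): 13->4, 3->2, 15->6, 14->5, 2->1, 6->3
rank(y): 2->1, 6->4, 3->2, 15->6, 5->3, 7->5
Step 2: d_i = R_x(i) - R_y(i); compute d_i^2.
  (4-1)^2=9, (2-4)^2=4, (6-2)^2=16, (5-6)^2=1, (1-3)^2=4, (3-5)^2=4
sum(d^2) = 38.
Step 3: rho = 1 - 6*38 / (6*(6^2 - 1)) = 1 - 228/210 = -0.085714.
Step 4: Under H0, t = rho * sqrt((n-2)/(1-rho^2)) = -0.1721 ~ t(4).
Step 5: Two-sided p-value from the t-distribution with 4 df = 0.871743.
Step 6: alpha = 0.05. fail to reject H0.

rho = -0.0857, p = 0.871743, fail to reject H0 at alpha = 0.05.


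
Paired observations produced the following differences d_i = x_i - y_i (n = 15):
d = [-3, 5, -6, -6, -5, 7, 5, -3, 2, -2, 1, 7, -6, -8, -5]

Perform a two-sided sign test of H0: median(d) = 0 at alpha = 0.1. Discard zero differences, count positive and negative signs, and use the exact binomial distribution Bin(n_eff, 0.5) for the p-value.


Step 1: Discard zero differences. Original n = 15; n_eff = number of nonzero differences = 15.
Nonzero differences (with sign): -3, +5, -6, -6, -5, +7, +5, -3, +2, -2, +1, +7, -6, -8, -5
Step 2: Count signs: positive = 6, negative = 9.
Step 3: Under H0: P(positive) = 0.5, so the number of positives S ~ Bin(15, 0.5).
Step 4: Two-sided exact p-value = sum of Bin(15,0.5) probabilities at or below the observed probability = 0.607239.
Step 5: alpha = 0.1. fail to reject H0.

n_eff = 15, pos = 6, neg = 9, p = 0.607239, fail to reject H0.


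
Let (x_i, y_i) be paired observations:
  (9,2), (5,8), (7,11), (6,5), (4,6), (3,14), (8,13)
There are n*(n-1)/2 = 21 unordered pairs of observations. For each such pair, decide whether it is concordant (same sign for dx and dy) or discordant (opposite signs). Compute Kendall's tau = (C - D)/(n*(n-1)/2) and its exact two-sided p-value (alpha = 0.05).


Step 1: Enumerate the 21 unordered pairs (i,j) with i<j and classify each by sign(x_j-x_i) * sign(y_j-y_i).
  (1,2):dx=-4,dy=+6->D; (1,3):dx=-2,dy=+9->D; (1,4):dx=-3,dy=+3->D; (1,5):dx=-5,dy=+4->D
  (1,6):dx=-6,dy=+12->D; (1,7):dx=-1,dy=+11->D; (2,3):dx=+2,dy=+3->C; (2,4):dx=+1,dy=-3->D
  (2,5):dx=-1,dy=-2->C; (2,6):dx=-2,dy=+6->D; (2,7):dx=+3,dy=+5->C; (3,4):dx=-1,dy=-6->C
  (3,5):dx=-3,dy=-5->C; (3,6):dx=-4,dy=+3->D; (3,7):dx=+1,dy=+2->C; (4,5):dx=-2,dy=+1->D
  (4,6):dx=-3,dy=+9->D; (4,7):dx=+2,dy=+8->C; (5,6):dx=-1,dy=+8->D; (5,7):dx=+4,dy=+7->C
  (6,7):dx=+5,dy=-1->D
Step 2: C = 8, D = 13, total pairs = 21.
Step 3: tau = (C - D)/(n(n-1)/2) = (8 - 13)/21 = -0.238095.
Step 4: Exact two-sided p-value (enumerate n! = 5040 permutations of y under H0): p = 0.561905.
Step 5: alpha = 0.05. fail to reject H0.

tau_b = -0.2381 (C=8, D=13), p = 0.561905, fail to reject H0.


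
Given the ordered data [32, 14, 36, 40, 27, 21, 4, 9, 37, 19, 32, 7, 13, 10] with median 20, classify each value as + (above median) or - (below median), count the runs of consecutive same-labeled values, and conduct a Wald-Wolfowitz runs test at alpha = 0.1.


Step 1: Compute median = 20; label A = above, B = below.
Labels in order: ABAAAABBABABBB  (n_A = 7, n_B = 7)
Step 2: Count runs R = 8.
Step 3: Under H0 (random ordering), E[R] = 2*n_A*n_B/(n_A+n_B) + 1 = 2*7*7/14 + 1 = 8.0000.
        Var[R] = 2*n_A*n_B*(2*n_A*n_B - n_A - n_B) / ((n_A+n_B)^2 * (n_A+n_B-1)) = 8232/2548 = 3.2308.
        SD[R] = 1.7974.
Step 4: R = E[R], so z = 0 with no continuity correction.
Step 5: Two-sided p-value via normal approximation = 2*(1 - Phi(|z|)) = 1.000000.
Step 6: alpha = 0.1. fail to reject H0.

R = 8, z = 0.0000, p = 1.000000, fail to reject H0.


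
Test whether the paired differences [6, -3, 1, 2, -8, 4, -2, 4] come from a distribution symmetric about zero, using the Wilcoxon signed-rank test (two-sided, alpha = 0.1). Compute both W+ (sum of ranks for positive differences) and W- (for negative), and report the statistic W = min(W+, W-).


Step 1: Drop any zero differences (none here) and take |d_i|.
|d| = [6, 3, 1, 2, 8, 4, 2, 4]
Step 2: Midrank |d_i| (ties get averaged ranks).
ranks: |6|->7, |3|->4, |1|->1, |2|->2.5, |8|->8, |4|->5.5, |2|->2.5, |4|->5.5
Step 3: Attach original signs; sum ranks with positive sign and with negative sign.
W+ = 7 + 1 + 2.5 + 5.5 + 5.5 = 21.5
W- = 4 + 8 + 2.5 = 14.5
(Check: W+ + W- = 36 should equal n(n+1)/2 = 36.)
Step 4: Test statistic W = min(W+, W-) = 14.5.
Step 5: Ties in |d|, so use the tie-corrected normal approximation.
        E[W] = n(n+1)/4 = 8*9/4 = 18.
        Tie groups: |d|=2 (t=2), |d|=4 (t=2); sum(t^3 - t) = 12.
        Var[W] = n(n+1)(2n+1)/24 - sum(t^3-t)/48 = 1224/24 - 12/48 = 50.75.
        z = (W - E[W]) / sqrt(Var[W]) = (14.5 - 18) / 7.1239 = -0.4913.
        Two-sided p = 2*Phi(z) = 0.623212.
Step 6: alpha = 0.1. fail to reject H0.

W+ = 21.5, W- = 14.5, W = min = 14.5, p = 0.623212, fail to reject H0.


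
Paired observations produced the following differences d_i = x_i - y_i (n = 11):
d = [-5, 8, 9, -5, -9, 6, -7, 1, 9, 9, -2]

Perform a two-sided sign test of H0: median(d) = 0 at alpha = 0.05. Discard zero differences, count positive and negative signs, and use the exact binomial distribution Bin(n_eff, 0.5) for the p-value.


Step 1: Discard zero differences. Original n = 11; n_eff = number of nonzero differences = 11.
Nonzero differences (with sign): -5, +8, +9, -5, -9, +6, -7, +1, +9, +9, -2
Step 2: Count signs: positive = 6, negative = 5.
Step 3: Under H0: P(positive) = 0.5, so the number of positives S ~ Bin(11, 0.5).
Step 4: Two-sided exact p-value = sum of Bin(11,0.5) probabilities at or below the observed probability = 1.000000.
Step 5: alpha = 0.05. fail to reject H0.

n_eff = 11, pos = 6, neg = 5, p = 1.000000, fail to reject H0.


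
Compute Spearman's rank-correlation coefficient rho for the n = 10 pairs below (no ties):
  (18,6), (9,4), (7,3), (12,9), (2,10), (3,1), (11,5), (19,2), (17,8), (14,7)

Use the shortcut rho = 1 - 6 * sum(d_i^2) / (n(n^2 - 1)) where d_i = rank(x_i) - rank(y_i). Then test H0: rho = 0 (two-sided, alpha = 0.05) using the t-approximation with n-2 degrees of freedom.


Step 1: Rank x and y separately (midranks; no ties here).
rank(x): 18->9, 9->4, 7->3, 12->6, 2->1, 3->2, 11->5, 19->10, 17->8, 14->7
rank(y): 6->6, 4->4, 3->3, 9->9, 10->10, 1->1, 5->5, 2->2, 8->8, 7->7
Step 2: d_i = R_x(i) - R_y(i); compute d_i^2.
  (9-6)^2=9, (4-4)^2=0, (3-3)^2=0, (6-9)^2=9, (1-10)^2=81, (2-1)^2=1, (5-5)^2=0, (10-2)^2=64, (8-8)^2=0, (7-7)^2=0
sum(d^2) = 164.
Step 3: rho = 1 - 6*164 / (10*(10^2 - 1)) = 1 - 984/990 = 0.006061.
Step 4: Under H0, t = rho * sqrt((n-2)/(1-rho^2)) = 0.0171 ~ t(8).
Step 5: Two-sided p-value from the t-distribution with 8 df = 0.986743.
Step 6: alpha = 0.05. fail to reject H0.

rho = 0.0061, p = 0.986743, fail to reject H0 at alpha = 0.05.


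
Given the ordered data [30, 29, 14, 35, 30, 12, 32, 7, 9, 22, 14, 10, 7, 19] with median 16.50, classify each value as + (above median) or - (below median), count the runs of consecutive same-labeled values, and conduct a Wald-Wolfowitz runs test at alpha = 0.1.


Step 1: Compute median = 16.50; label A = above, B = below.
Labels in order: AABAABABBABBBA  (n_A = 7, n_B = 7)
Step 2: Count runs R = 9.
Step 3: Under H0 (random ordering), E[R] = 2*n_A*n_B/(n_A+n_B) + 1 = 2*7*7/14 + 1 = 8.0000.
        Var[R] = 2*n_A*n_B*(2*n_A*n_B - n_A - n_B) / ((n_A+n_B)^2 * (n_A+n_B-1)) = 8232/2548 = 3.2308.
        SD[R] = 1.7974.
Step 4: Continuity-corrected z = (R - 0.5 - E[R]) / SD[R] = (9 - 0.5 - 8.0000) / 1.7974 = 0.2782.
Step 5: Two-sided p-value via normal approximation = 2*(1 - Phi(|z|)) = 0.780879.
Step 6: alpha = 0.1. fail to reject H0.

R = 9, z = 0.2782, p = 0.780879, fail to reject H0.


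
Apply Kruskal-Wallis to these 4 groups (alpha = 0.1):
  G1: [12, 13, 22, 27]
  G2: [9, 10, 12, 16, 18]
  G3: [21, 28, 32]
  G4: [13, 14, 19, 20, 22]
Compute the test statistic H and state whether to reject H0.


Step 1: Combine all N = 17 observations and assign midranks.
sorted (value, group, rank): (9,G2,1), (10,G2,2), (12,G1,3.5), (12,G2,3.5), (13,G1,5.5), (13,G4,5.5), (14,G4,7), (16,G2,8), (18,G2,9), (19,G4,10), (20,G4,11), (21,G3,12), (22,G1,13.5), (22,G4,13.5), (27,G1,15), (28,G3,16), (32,G3,17)
Step 2: Sum ranks within each group.
R_1 = 37.5 (n_1 = 4)
R_2 = 23.5 (n_2 = 5)
R_3 = 45 (n_3 = 3)
R_4 = 47 (n_4 = 5)
Step 3: H = 12/(N(N+1)) * sum(R_i^2/n_i) - 3(N+1)
     = 12/(17*18) * (37.5^2/4 + 23.5^2/5 + 45^2/3 + 47^2/5) - 3*18
     = 0.039216 * 1578.81 - 54
     = 7.914216.
Step 4: Ties present; correction factor C = 1 - 18/(17^3 - 17) = 0.996324. Corrected H = 7.914216 / 0.996324 = 7.943419.
Step 5: Under H0, H ~ chi^2(3); p-value = 0.047196.
Step 6: alpha = 0.1. reject H0.

H = 7.9434, df = 3, p = 0.047196, reject H0.


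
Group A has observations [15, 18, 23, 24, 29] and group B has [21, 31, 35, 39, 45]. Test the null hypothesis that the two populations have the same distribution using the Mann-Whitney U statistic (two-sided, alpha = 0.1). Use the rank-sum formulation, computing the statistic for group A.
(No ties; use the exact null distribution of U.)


Step 1: Combine and sort all 10 observations; assign midranks.
sorted (value, group): (15,X), (18,X), (21,Y), (23,X), (24,X), (29,X), (31,Y), (35,Y), (39,Y), (45,Y)
ranks: 15->1, 18->2, 21->3, 23->4, 24->5, 29->6, 31->7, 35->8, 39->9, 45->10
Step 2: Rank sum for X: R1 = 1 + 2 + 4 + 5 + 6 = 18.
Step 3: U_X = R1 - n1(n1+1)/2 = 18 - 5*6/2 = 18 - 15 = 3.
       U_Y = n1*n2 - U_X = 25 - 3 = 22.
Step 4: No ties, so the exact null distribution of U (based on enumerating the C(10,5) = 252 equally likely rank assignments) gives the two-sided p-value.
Step 5: p-value = 0.055556; compare to alpha = 0.1. reject H0.

U_X = 3, p = 0.055556, reject H0 at alpha = 0.1.


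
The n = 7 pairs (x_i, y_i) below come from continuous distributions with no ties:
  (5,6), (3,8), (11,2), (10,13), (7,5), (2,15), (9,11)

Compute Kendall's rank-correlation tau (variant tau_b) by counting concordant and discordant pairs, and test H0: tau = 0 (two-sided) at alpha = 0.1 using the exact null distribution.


Step 1: Enumerate the 21 unordered pairs (i,j) with i<j and classify each by sign(x_j-x_i) * sign(y_j-y_i).
  (1,2):dx=-2,dy=+2->D; (1,3):dx=+6,dy=-4->D; (1,4):dx=+5,dy=+7->C; (1,5):dx=+2,dy=-1->D
  (1,6):dx=-3,dy=+9->D; (1,7):dx=+4,dy=+5->C; (2,3):dx=+8,dy=-6->D; (2,4):dx=+7,dy=+5->C
  (2,5):dx=+4,dy=-3->D; (2,6):dx=-1,dy=+7->D; (2,7):dx=+6,dy=+3->C; (3,4):dx=-1,dy=+11->D
  (3,5):dx=-4,dy=+3->D; (3,6):dx=-9,dy=+13->D; (3,7):dx=-2,dy=+9->D; (4,5):dx=-3,dy=-8->C
  (4,6):dx=-8,dy=+2->D; (4,7):dx=-1,dy=-2->C; (5,6):dx=-5,dy=+10->D; (5,7):dx=+2,dy=+6->C
  (6,7):dx=+7,dy=-4->D
Step 2: C = 7, D = 14, total pairs = 21.
Step 3: tau = (C - D)/(n(n-1)/2) = (7 - 14)/21 = -0.333333.
Step 4: Exact two-sided p-value (enumerate n! = 5040 permutations of y under H0): p = 0.381349.
Step 5: alpha = 0.1. fail to reject H0.

tau_b = -0.3333 (C=7, D=14), p = 0.381349, fail to reject H0.


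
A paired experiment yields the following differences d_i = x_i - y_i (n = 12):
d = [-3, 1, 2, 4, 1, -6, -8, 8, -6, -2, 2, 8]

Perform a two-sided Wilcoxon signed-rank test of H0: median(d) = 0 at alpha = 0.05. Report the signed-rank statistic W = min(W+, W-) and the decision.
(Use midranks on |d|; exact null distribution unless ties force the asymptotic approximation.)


Step 1: Drop any zero differences (none here) and take |d_i|.
|d| = [3, 1, 2, 4, 1, 6, 8, 8, 6, 2, 2, 8]
Step 2: Midrank |d_i| (ties get averaged ranks).
ranks: |3|->6, |1|->1.5, |2|->4, |4|->7, |1|->1.5, |6|->8.5, |8|->11, |8|->11, |6|->8.5, |2|->4, |2|->4, |8|->11
Step 3: Attach original signs; sum ranks with positive sign and with negative sign.
W+ = 1.5 + 4 + 7 + 1.5 + 11 + 4 + 11 = 40
W- = 6 + 8.5 + 11 + 8.5 + 4 = 38
(Check: W+ + W- = 78 should equal n(n+1)/2 = 78.)
Step 4: Test statistic W = min(W+, W-) = 38.
Step 5: Ties in |d|, so use the tie-corrected normal approximation.
        E[W] = n(n+1)/4 = 12*13/4 = 39.
        Tie groups: |d|=1 (t=2), |d|=2 (t=3), |d|=6 (t=2), |d|=8 (t=3); sum(t^3 - t) = 60.
        Var[W] = n(n+1)(2n+1)/24 - sum(t^3-t)/48 = 3900/24 - 60/48 = 161.25.
        z = (W - E[W]) / sqrt(Var[W]) = (38 - 39) / 12.6984 = -0.0787.
        Two-sided p = 2*Phi(z) = 0.937232.
Step 6: alpha = 0.05. fail to reject H0.

W+ = 40, W- = 38, W = min = 38, p = 0.937232, fail to reject H0.


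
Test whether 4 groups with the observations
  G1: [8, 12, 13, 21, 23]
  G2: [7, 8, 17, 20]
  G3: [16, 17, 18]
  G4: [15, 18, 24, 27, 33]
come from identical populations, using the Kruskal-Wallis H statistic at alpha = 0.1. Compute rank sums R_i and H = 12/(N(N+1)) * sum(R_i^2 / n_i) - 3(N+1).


Step 1: Combine all N = 17 observations and assign midranks.
sorted (value, group, rank): (7,G2,1), (8,G1,2.5), (8,G2,2.5), (12,G1,4), (13,G1,5), (15,G4,6), (16,G3,7), (17,G2,8.5), (17,G3,8.5), (18,G3,10.5), (18,G4,10.5), (20,G2,12), (21,G1,13), (23,G1,14), (24,G4,15), (27,G4,16), (33,G4,17)
Step 2: Sum ranks within each group.
R_1 = 38.5 (n_1 = 5)
R_2 = 24 (n_2 = 4)
R_3 = 26 (n_3 = 3)
R_4 = 64.5 (n_4 = 5)
Step 3: H = 12/(N(N+1)) * sum(R_i^2/n_i) - 3(N+1)
     = 12/(17*18) * (38.5^2/5 + 24^2/4 + 26^2/3 + 64.5^2/5) - 3*18
     = 0.039216 * 1497.83 - 54
     = 4.738562.
Step 4: Ties present; correction factor C = 1 - 18/(17^3 - 17) = 0.996324. Corrected H = 4.738562 / 0.996324 = 4.756048.
Step 5: Under H0, H ~ chi^2(3); p-value = 0.190557.
Step 6: alpha = 0.1. fail to reject H0.

H = 4.7560, df = 3, p = 0.190557, fail to reject H0.
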